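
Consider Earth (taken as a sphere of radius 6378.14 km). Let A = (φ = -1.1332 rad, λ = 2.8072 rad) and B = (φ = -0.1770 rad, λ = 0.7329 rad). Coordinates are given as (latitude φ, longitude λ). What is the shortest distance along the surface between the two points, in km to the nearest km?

With latitudes φ₁ = -64.928°, φ₂ = -10.141° and longitude difference Δλ = -118.849°:
Haversine: a = sin²(Δφ/2) + cos φ₁ cos φ₂ sin²(Δλ/2) = 0.2117 + (0.4238)(0.9844)(0.7412) = 0.52089.
Central angle c = 2·arcsin(√a) = 1.61259 rad.
Distance = R·c = 6378.14 × 1.6126 ≈ 10285 km.

10285 km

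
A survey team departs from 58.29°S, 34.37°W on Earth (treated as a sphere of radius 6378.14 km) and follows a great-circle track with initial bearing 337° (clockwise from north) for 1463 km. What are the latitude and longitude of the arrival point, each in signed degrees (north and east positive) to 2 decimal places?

Angular distance δ = d/R = 1463/6378.14 = 0.22938 rad; initial bearing θ = 5.8818 rad.
sin φ₂ = sin φ₁ cos δ + cos φ₁ sin δ cos θ = (-0.8507)(0.9738) + (0.5256)(0.2274)(0.9205) = -0.7184, so φ₂ = -45.92°.
Δλ = atan2(sin θ sin δ cos φ₁, cos δ − sin φ₁ sin φ₂) = atan2(-0.0467, 0.3626) = -7.338°.
λ₂ = -34.370° − 7.338° = -41.71°.

-45.92°, -41.71°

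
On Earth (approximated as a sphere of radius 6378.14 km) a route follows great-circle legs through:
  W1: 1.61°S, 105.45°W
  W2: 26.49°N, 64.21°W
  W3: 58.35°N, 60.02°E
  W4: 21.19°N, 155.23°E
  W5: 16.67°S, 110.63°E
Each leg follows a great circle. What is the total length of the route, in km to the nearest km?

29458 km

Leg W1→W2: central angle 0.8497 rad, distance 5419.5 km.
Leg W2→W3: central angle 1.4550 rad, distance 9280.3 km.
Leg W3→W4: central angle 1.3044 rad, distance 8319.5 km.
Leg W4→W5: central angle 1.0095 rad, distance 6438.7 km.
Total: 5419.5 + 9280.3 + 8319.5 + 6438.7 ≈ 29458 km.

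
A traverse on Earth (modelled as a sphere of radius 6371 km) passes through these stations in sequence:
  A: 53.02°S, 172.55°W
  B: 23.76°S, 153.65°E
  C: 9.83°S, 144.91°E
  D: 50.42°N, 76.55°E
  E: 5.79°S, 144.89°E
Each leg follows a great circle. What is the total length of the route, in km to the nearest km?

24497 km

Leg A→B: central angle 0.6772 rad, distance 4314.1 km.
Leg B→C: central angle 0.2834 rad, distance 1805.3 km.
Leg C→D: central angle 1.4707 rad, distance 9369.8 km.
Leg D→E: central angle 1.4139 rad, distance 9008.2 km.
Total: 4314.1 + 1805.3 + 9369.8 + 9008.2 ≈ 24497 km.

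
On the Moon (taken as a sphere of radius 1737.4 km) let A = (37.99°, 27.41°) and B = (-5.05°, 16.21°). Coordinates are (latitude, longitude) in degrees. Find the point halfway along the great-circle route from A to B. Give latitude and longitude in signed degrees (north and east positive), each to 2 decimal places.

The central angle between A and B is δ = 0.7728 rad.
With f = 0.5, the slerp weights are sin((1−f)δ)/sin δ = 0.5398 and sin(fδ)/sin δ = 0.5398.
Weighted sum of the unit vectors: (0.5398)·(0.6996,0.3628,0.6155) + (0.5398)·(0.9565,0.2781,-0.0880) = (0.8940, 0.3460, 0.2847).
Converting back: φ = atan2(z, √(x²+y²)) = 16.54°, λ = atan2(y, x) = 21.16°.

16.54°, 21.16°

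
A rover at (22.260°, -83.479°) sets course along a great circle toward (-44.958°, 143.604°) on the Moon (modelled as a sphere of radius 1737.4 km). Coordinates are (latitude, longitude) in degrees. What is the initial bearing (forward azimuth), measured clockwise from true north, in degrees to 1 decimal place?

227.7°

With φ₁ = 0.3885, φ₂ = -0.7847, Δλ = -2.3198 rad, the forward-azimuth formula gives
θ = atan2( sin Δλ cos φ₂ , cos φ₁ sin φ₂ − sin φ₁ cos φ₂ cos Δλ ) = atan2(-0.5182, -0.4714) = -132.29°.
Adding 360° brings this into [0°, 360°): 227.7°.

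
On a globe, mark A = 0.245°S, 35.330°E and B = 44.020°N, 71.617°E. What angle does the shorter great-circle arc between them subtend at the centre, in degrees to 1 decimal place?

54.8°

With latitudes φ₁ = -0.245°, φ₂ = 44.020° and longitude difference Δλ = 36.287°:
cos c = sin φ₁ sin φ₂ + cos φ₁ cos φ₂ cos Δλ = (-0.0043)(0.6949) + (1.0000)(0.7191)(0.8061) = 0.57666,
so c = arccos(0.57666) = 0.95616 rad.
So the angular separation is 54.8°.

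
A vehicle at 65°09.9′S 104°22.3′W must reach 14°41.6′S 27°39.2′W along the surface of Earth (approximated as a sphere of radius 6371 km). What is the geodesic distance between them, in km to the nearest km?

7909 km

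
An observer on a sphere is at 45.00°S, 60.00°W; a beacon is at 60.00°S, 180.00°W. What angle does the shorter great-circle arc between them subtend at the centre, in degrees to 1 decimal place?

With latitudes φ₁ = -45.000°, φ₂ = -60.000° and longitude difference Δλ = -120.000°:
cos c = sin φ₁ sin φ₂ + cos φ₁ cos φ₂ cos Δλ = (-0.7071)(-0.8660) + (0.7071)(0.5000)(-0.5000) = 0.43560,
so c = arccos(0.43560) = 1.12010 rad.
So the angular separation is 64.2°.

64.2°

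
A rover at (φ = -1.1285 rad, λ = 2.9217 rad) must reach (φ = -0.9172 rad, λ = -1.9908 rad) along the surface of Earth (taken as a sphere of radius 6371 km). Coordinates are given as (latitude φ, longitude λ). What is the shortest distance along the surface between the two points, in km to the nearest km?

Let φ₁ = -1.1285 rad, φ₂ = -0.9172 rad, and Δλ = 1.3707 rad.
cos c = sin φ₁ sin φ₂ + cos φ₁ cos φ₂ cos Δλ = (-0.9038)(-0.7939) + (0.4280)(0.6080)(0.1988) = 0.76924,
so c = arccos(0.76924) = 0.69315 rad.
Distance = R·c = 6371 × 0.6931 ≈ 4416 km.

4416 km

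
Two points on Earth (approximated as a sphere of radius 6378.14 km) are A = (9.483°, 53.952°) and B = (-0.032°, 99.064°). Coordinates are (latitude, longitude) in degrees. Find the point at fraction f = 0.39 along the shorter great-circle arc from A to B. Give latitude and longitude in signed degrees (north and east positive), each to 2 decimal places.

6.17°, 71.71°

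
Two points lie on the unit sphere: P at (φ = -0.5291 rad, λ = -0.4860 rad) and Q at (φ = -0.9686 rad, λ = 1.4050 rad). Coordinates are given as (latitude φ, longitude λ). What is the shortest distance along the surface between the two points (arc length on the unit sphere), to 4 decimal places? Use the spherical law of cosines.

With latitudes φ₁ = -30.315°, φ₂ = -55.497° and longitude difference Δλ = 108.346°:
cos c = sin φ₁ sin φ₂ + cos φ₁ cos φ₂ cos Δλ = (-0.5048)(-0.8241) + (0.8633)(0.5665)(-0.3148) = 0.26205,
so c = arccos(0.26205) = 1.30565 rad.
On the unit sphere the arc length equals the central angle: 1.3057.

1.3057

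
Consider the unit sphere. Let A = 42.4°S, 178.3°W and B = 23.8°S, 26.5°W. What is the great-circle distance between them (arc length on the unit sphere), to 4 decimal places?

1.9001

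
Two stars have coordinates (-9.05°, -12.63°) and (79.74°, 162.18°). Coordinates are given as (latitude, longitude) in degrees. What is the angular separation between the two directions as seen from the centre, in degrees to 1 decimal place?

Let φ₁ = -0.1580 rad, φ₂ = 1.3917 rad, and Δλ = 3.0510 rad.
cos c = sin φ₁ sin φ₂ + cos φ₁ cos φ₂ cos Δλ = (-0.1573)(0.9840) + (0.9876)(0.1781)(-0.9959) = -0.32996,
so c = arccos(-0.32996) = 1.90706 rad.
So the angular separation is 109.3°.

109.3°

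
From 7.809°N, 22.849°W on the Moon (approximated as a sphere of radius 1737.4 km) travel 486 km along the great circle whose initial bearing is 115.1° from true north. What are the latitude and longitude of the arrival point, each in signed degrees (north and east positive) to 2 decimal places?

0.83°, -8.37°

Angular distance δ = d/R = 486/1737.4 = 0.27973 rad; initial bearing θ = 2.0089 rad.
sin φ₂ = sin φ₁ cos δ + cos φ₁ sin δ cos θ = (0.1359)(0.9611) + (0.9907)(0.2761)(-0.4242) = 0.0146, so φ₂ = 0.83°.
Δλ = atan2(sin θ sin δ cos φ₁, cos δ − sin φ₁ sin φ₂) = atan2(0.2477, 0.9592) = 14.480°.
λ₂ = -22.849° + 14.480° = -8.37°.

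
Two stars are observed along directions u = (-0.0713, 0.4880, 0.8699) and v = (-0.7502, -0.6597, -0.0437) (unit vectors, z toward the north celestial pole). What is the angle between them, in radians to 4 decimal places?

u·v = -0.3065; |u| = 1.0000, |v| = 1.0000.
cos θ = (u·v)/(|u||v|) = -0.3065, so θ = 1.8823 rad.

1.8823 rad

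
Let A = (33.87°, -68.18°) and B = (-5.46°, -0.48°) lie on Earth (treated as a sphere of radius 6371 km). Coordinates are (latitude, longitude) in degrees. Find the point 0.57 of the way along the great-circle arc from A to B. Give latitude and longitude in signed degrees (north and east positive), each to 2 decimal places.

13.93°, -26.39°

The central angle between A and B is δ = 1.3071 rad.
With f = 0.57, the slerp weights are sin((1−f)δ)/sin δ = 0.5520 and sin(fδ)/sin δ = 0.7023.
Weighted sum of the unit vectors: (0.5520)·(0.3086,-0.7708,0.5573) + (0.7023)·(0.9954,-0.0083,-0.0952) = (0.8694, -0.4314, 0.2408).
Converting back: φ = atan2(z, √(x²+y²)) = 13.93°, λ = atan2(y, x) = -26.39°.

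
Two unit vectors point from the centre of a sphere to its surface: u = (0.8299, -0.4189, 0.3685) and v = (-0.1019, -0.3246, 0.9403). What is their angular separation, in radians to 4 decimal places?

1.1615 rad

u·v = 0.3979; |u| = 1.0000, |v| = 1.0000.
cos θ = (u·v)/(|u||v|) = 0.3979, so θ = 1.1615 rad.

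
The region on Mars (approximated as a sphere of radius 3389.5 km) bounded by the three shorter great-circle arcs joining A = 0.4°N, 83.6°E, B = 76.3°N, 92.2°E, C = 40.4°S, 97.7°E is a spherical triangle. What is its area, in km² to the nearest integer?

Side lengths (central angles): a = 2.0377, b = 0.7465, c = 1.3274 rad; semiperimeter s = 2.0559.
By l'Huilier's theorem, tan(E/4) = √[tan(s/2) tan((s−a)/2) tan((s−b)/2) tan((s−c)/2)], giving spherical excess E = 0.2648 rad.
Area = E·R² = 0.2648 × (3389.5)² ≈ 3042108 km².

3042108 km²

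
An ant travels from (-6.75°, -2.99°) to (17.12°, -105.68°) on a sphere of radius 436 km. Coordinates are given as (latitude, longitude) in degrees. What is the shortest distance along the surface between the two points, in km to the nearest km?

792 km

Let φ₁ = -0.1178 rad, φ₂ = 0.2988 rad, and Δλ = -1.7923 rad.
cos c = sin φ₁ sin φ₂ + cos φ₁ cos φ₂ cos Δλ = (-0.1175)(0.2944) + (0.9931)(0.9557)(-0.2197) = -0.24309,
so c = arccos(-0.24309) = 1.81634 rad.
Distance = R·c = 436 × 1.8163 ≈ 792 km.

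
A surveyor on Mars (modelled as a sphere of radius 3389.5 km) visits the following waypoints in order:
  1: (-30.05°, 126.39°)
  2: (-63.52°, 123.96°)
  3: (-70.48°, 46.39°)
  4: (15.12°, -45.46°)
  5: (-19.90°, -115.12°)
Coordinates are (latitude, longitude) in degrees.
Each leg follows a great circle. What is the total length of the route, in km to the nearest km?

14442 km

Leg 1→2: central angle 0.5848 rad, distance 1982.1 km.
Leg 2→3: central angle 0.5039 rad, distance 1707.9 km.
Leg 3→4: central angle 1.8300 rad, distance 6202.6 km.
Leg 4→5: central angle 1.3421 rad, distance 4549.0 km.
Total: 1982.1 + 1707.9 + 6202.6 + 4549.0 ≈ 14442 km.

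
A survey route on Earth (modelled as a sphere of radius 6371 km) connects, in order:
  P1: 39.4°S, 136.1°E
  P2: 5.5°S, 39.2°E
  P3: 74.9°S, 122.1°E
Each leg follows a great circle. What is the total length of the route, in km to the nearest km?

19420 km

Leg P1→P2: central angle 1.6024 rad, distance 10208.7 km.
Leg P2→P3: central angle 1.4459 rad, distance 9211.7 km.
Total: 10208.7 + 9211.7 ≈ 19420 km.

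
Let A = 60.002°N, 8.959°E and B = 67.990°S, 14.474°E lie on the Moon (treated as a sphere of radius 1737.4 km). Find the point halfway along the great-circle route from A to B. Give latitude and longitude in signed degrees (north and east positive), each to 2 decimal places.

Central angle δ = 2.2350 rad. Interpolating on the sphere with fraction f = 0.5:
P = [sin((1−f)δ)·A + sin(fδ)·B] / sin δ = 1.1417·A + 1.1417·B in Cartesian coordinates,
giving P = (0.9782, 0.1958, -0.0697), i.e. latitude -4.00°, longitude 11.32°.

-4.00°, 11.32°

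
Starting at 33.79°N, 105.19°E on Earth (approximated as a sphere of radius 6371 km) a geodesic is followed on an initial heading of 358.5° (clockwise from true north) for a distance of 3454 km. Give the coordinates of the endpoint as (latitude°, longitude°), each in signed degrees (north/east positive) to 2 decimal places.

Angular distance δ = d/R = 3454/6371 = 0.54214 rad; initial bearing θ = 6.2570 rad.
sin φ₂ = sin φ₁ cos δ + cos φ₁ sin δ cos θ = (0.5562)(0.8566) + (0.8311)(0.5160)(0.9997) = 0.9051, so φ₂ = 64.83°.
Δλ = atan2(sin θ sin δ cos φ₁, cos δ − sin φ₁ sin φ₂) = atan2(-0.0112, 0.3532) = -1.820°.
λ₂ = 105.190° − 1.820° = 103.37°.

64.83°, 103.37°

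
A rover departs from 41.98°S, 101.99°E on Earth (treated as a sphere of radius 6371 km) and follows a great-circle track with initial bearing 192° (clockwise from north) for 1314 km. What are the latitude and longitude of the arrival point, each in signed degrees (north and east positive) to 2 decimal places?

-53.48°, 97.89°

Angular distance δ = d/R = 1314/6371 = 0.20625 rad; initial bearing θ = 3.3510 rad.
sin φ₂ = sin φ₁ cos δ + cos φ₁ sin δ cos θ = (-0.6689)(0.9788) + (0.7434)(0.2048)(-0.9781) = -0.8036, so φ₂ = -53.48°.
Δλ = atan2(sin θ sin δ cos φ₁, cos δ − sin φ₁ sin φ₂) = atan2(-0.0317, 0.4413) = -4.102°.
λ₂ = 101.990° − 4.102° = 97.89°.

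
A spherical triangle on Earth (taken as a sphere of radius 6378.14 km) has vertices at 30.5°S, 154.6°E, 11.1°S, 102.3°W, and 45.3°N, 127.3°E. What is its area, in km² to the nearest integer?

Side lengths (central angles): a = 2.1947, b = 1.3920, c = 1.6649 rad; semiperimeter s = 2.6258.
By l'Huilier's theorem, tan(E/4) = √[tan(s/2) tan((s−a)/2) tan((s−b)/2) tan((s−c)/2)], giving spherical excess E = 2.0234 rad.
Area = E·R² = 2.0234 × (6378.14)² ≈ 82313908 km².

82313908 km²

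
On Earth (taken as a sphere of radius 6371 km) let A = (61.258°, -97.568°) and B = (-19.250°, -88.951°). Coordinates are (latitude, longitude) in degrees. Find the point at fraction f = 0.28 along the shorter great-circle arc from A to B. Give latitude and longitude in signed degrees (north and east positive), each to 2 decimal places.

Central angle δ = 1.4103 rad. Interpolating on the sphere with fraction f = 0.28:
P = [sin((1−f)δ)·A + sin(fδ)·B] / sin δ = 0.8608·A + 0.3897·B in Cartesian coordinates,
giving P = (-0.0478, -0.7782, 0.6262), i.e. latitude 38.77°, longitude -93.51°.

38.77°, -93.51°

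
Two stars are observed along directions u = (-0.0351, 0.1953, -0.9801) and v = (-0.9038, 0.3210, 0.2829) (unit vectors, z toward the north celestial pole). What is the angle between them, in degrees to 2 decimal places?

100.54°

u·v = -0.1829; |u| = 1.0000, |v| = 1.0000.
cos θ = (u·v)/(|u||v|) = -0.1829, so θ = 100.54°.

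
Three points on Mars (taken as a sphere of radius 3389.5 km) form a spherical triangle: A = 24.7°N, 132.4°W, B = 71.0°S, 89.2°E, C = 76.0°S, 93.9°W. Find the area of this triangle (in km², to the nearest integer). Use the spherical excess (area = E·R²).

Side lengths (central angles): a = 0.5757, b = 1.8064, c = 2.2348 rad; semiperimeter s = 2.3085.
By l'Huilier's theorem, tan(E/4) = √[tan(s/2) tan((s−a)/2) tan((s−b)/2) tan((s−c)/2)], giving spherical excess E = 0.6289 rad.
Area = E·R² = 0.6289 × (3389.5)² ≈ 7225456 km².

7225456 km²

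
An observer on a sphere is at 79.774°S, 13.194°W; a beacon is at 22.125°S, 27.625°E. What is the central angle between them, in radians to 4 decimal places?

1.0528 rad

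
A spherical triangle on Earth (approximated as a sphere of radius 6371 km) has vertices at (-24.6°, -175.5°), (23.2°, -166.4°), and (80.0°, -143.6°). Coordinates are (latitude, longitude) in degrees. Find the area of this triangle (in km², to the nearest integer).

3023263 km²

Side lengths (central angles): a = 1.0062, b = 1.8503, c = 0.8484 rad; semiperimeter s = 1.8524.
By l'Huilier's theorem, tan(E/4) = √[tan(s/2) tan((s−a)/2) tan((s−b)/2) tan((s−c)/2)], giving spherical excess E = 0.0745 rad.
Area = E·R² = 0.0745 × (6371)² ≈ 3023263 km².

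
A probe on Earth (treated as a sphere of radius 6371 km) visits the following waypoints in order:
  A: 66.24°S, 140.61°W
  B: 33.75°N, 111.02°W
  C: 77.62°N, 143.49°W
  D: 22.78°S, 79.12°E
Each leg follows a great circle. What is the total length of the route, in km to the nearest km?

30050 km

Leg A→B: central angle 1.7897 rad, distance 11402.2 km.
Leg B→C: central angle 0.8051 rad, distance 5129.2 km.
Leg C→D: central angle 2.1220 rad, distance 13519.0 km.
Total: 11402.2 + 5129.2 + 13519.0 ≈ 30050 km.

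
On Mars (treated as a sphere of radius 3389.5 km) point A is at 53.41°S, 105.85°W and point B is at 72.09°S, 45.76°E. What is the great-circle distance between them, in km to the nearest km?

3131 km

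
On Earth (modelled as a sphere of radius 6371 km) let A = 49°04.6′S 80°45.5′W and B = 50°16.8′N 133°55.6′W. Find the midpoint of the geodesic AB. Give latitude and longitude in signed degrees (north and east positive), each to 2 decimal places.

0.67°, -106.99°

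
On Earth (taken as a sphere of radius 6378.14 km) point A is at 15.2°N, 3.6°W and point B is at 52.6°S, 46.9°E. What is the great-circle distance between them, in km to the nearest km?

Let φ₁ = 0.2653 rad, φ₂ = -0.9180 rad, and Δλ = 0.8814 rad.
cos c = sin φ₁ sin φ₂ + cos φ₁ cos φ₂ cos Δλ = (0.2622)(-0.7944) + (0.9650)(0.6074)(0.6361) = 0.16454,
so c = arccos(0.16454) = 1.40551 rad.
Distance = R·c = 6378.14 × 1.4055 ≈ 8965 km.

8965 km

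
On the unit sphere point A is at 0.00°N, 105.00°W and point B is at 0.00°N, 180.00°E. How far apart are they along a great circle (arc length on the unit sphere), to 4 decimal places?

1.3090

Let φ₁ = 0.0000 rad, φ₂ = 0.0000 rad, and Δλ = -1.3090 rad.
cos c = sin φ₁ sin φ₂ + cos φ₁ cos φ₂ cos Δλ = (0.0000)(0.0000) + (1.0000)(1.0000)(0.2588) = 0.25882,
so c = arccos(0.25882) = 1.30900 rad.
On the unit sphere the arc length equals the central angle: 1.3090.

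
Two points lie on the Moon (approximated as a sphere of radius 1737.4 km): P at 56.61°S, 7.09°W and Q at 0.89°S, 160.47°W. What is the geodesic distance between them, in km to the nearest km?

Let φ₁ = -0.9880 rad, φ₂ = -0.0155 rad, and Δλ = -2.6770 rad.
cos c = sin φ₁ sin φ₂ + cos φ₁ cos φ₂ cos Δλ = (-0.8349)(-0.0155) + (0.5503)(0.9999)(-0.8940) = -0.47897,
so c = arccos(-0.47897) = 2.07028 rad.
Distance = R·c = 1737.4 × 2.0703 ≈ 3597 km.

3597 km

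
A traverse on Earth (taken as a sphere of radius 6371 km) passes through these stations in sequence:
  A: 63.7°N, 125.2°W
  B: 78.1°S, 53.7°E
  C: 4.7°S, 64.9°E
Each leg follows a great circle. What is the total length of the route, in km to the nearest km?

Leg A→B: central angle 2.8902 rad, distance 18413.4 km.
Leg B→C: central angle 1.2852 rad, distance 8187.7 km.
Total: 18413.4 + 8187.7 ≈ 26601 km.

26601 km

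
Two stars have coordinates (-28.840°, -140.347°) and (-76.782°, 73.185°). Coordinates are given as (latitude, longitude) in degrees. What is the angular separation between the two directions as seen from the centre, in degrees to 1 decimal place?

72.4°

In radians: φ₁ = -0.5034, φ₂ = -1.3401, Δλ = -146.468° = -2.5563 rad.
cos c = sin φ₁ sin φ₂ + cos φ₁ cos φ₂ cos Δλ = (-0.4824)(-0.9735) + (0.8760)(0.2287)(-0.8336) = 0.30262,
so c = arccos(0.30262) = 1.26335 rad.
So the angular separation is 72.4°.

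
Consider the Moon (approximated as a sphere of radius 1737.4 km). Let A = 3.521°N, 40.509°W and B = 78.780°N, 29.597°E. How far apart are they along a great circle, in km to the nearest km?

With latitudes φ₁ = 3.521°, φ₂ = 78.780° and longitude difference Δλ = 70.106°:
cos c = sin φ₁ sin φ₂ + cos φ₁ cos φ₂ cos Δλ = (0.0614)(0.9809) + (0.9981)(0.1946)(0.3403) = 0.12633,
so c = arccos(0.12633) = 1.44413 rad.
Distance = R·c = 1737.4 × 1.4441 ≈ 2509 km.

2509 km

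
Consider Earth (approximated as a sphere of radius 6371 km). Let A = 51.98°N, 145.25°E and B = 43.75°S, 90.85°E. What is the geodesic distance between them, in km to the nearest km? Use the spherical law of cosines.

With latitudes φ₁ = 51.980°, φ₂ = -43.750° and longitude difference Δλ = -54.400°:
cos c = sin φ₁ sin φ₂ + cos φ₁ cos φ₂ cos Δλ = (0.7878)(-0.6915) + (0.6159)(0.7224)(0.5821) = -0.28577,
so c = arccos(-0.28577) = 1.86060 rad.
Distance = R·c = 6371 × 1.8606 ≈ 11854 km.

11854 km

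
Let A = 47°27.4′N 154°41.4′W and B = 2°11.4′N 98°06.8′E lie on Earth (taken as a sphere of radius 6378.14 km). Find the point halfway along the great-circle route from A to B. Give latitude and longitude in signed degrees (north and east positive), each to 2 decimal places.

Central angle δ = 1.7433 rad. Interpolating on the sphere with fraction f = 0.5:
P = [sin((1−f)δ)·A + sin(fδ)·B] / sin δ = 0.7769·A + 0.7769·B in Cartesian coordinates,
giving P = (-0.5844, 0.5440, 0.6021), i.e. latitude 37.02°, longitude 137.05°.

37.02°, 137.05°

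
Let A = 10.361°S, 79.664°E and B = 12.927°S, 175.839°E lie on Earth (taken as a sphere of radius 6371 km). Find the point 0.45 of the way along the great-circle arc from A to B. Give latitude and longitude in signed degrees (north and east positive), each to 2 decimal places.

-16.94°, 122.57°

The central angle between A and B is δ = 1.6337 rad.
With f = 0.45, the slerp weights are sin((1−f)δ)/sin δ = 0.7840 and sin(fδ)/sin δ = 0.6721.
Weighted sum of the unit vectors: (0.7840)·(0.1765,0.9677,-0.1798) + (0.6721)·(-0.9721,0.0707,-0.2237) = (-0.5149, 0.8062, -0.2913).
Converting back: φ = atan2(z, √(x²+y²)) = -16.94°, λ = atan2(y, x) = 122.57°.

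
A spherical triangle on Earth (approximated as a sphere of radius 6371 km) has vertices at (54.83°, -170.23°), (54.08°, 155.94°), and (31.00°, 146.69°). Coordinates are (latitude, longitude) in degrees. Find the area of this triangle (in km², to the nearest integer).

2456916 km²

Side lengths (central angles): a = 0.4192, b = 0.6735, c = 0.3402 rad; semiperimeter s = 0.7164.
By l'Huilier's theorem, tan(E/4) = √[tan(s/2) tan((s−a)/2) tan((s−b)/2) tan((s−c)/2)], giving spherical excess E = 0.0605 rad.
Area = E·R² = 0.0605 × (6371)² ≈ 2456916 km².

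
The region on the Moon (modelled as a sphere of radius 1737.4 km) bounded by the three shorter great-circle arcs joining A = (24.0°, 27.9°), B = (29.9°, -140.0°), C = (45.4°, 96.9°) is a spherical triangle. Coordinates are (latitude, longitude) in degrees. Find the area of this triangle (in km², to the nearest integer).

Side lengths (central angles): a = 1.5483, b = 1.0246, c = 2.1793 rad; semiperimeter s = 2.3760.
By l'Huilier's theorem, tan(E/4) = √[tan(s/2) tan((s−a)/2) tan((s−b)/2) tan((s−c)/2)], giving spherical excess E = 1.1431 rad.
Area = E·R² = 1.1431 × (1737.4)² ≈ 3450489 km².

3450489 km²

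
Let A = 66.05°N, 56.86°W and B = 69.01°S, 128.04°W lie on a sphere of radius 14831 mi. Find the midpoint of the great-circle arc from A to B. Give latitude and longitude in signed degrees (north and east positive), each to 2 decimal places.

The central angle between A and B is δ = 2.5087 rad.
With f = 0.5, the slerp weights are sin((1−f)δ)/sin δ = 1.6068 and sin(fδ)/sin δ = 1.6068.
Weighted sum of the unit vectors: (1.6068)·(0.2219,-0.3399,0.9139) + (1.6068)·(-0.2207,-0.2821,-0.9336) = (0.0019, -0.9995, -0.0317).
Converting back: φ = atan2(z, √(x²+y²)) = -1.82°, λ = atan2(y, x) = -89.89°.

-1.82°, -89.89°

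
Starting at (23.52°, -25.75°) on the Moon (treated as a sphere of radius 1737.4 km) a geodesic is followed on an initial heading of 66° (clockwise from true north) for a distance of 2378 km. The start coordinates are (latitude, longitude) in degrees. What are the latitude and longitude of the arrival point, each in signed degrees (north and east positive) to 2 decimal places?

Angular distance δ = d/R = 2378/1737.4 = 1.36871 rad; initial bearing θ = 1.1519 rad.
sin φ₂ = sin φ₁ cos δ + cos φ₁ sin δ cos θ = (0.3991)(0.2007) + (0.9169)(0.9797)(0.4067) = 0.4455, so φ₂ = 26.45°.
Δλ = atan2(sin θ sin δ cos φ₁, cos δ − sin φ₁ sin φ₂) = atan2(0.8206, 0.0229) = 88.398°.
λ₂ = -25.750° + 88.398° = 62.65°.

26.45°, 62.65°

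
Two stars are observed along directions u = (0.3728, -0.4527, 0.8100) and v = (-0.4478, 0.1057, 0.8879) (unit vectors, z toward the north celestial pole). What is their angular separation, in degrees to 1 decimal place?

u·v = 0.5044; |u| = 1.0000, |v| = 1.0000.
cos θ = (u·v)/(|u||v|) = 0.5044, so θ = 59.7°.

59.7°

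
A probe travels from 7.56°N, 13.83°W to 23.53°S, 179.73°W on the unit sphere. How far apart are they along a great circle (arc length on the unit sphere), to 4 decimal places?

2.7763

With latitudes φ₁ = 7.560°, φ₂ = -23.530° and longitude difference Δλ = -165.900°:
cos c = sin φ₁ sin φ₂ + cos φ₁ cos φ₂ cos Δλ = (0.1316)(-0.3992) + (0.9913)(0.9169)(-0.9699) = -0.93402,
so c = arccos(-0.93402) = 2.77631 rad.
On the unit sphere the arc length equals the central angle: 2.7763.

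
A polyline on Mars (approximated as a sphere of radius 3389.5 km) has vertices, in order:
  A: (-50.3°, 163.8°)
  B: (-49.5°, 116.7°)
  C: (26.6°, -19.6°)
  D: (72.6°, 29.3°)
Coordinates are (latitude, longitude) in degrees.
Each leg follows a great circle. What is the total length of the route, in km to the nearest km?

Leg A→B: central angle 0.5207 rad, distance 1765.1 km.
Leg B→C: central angle 2.4346 rad, distance 8252.0 km.
Leg C→D: central angle 0.9235 rad, distance 3130.1 km.
Total: 1765.1 + 8252.0 + 3130.1 ≈ 13147 km.

13147 km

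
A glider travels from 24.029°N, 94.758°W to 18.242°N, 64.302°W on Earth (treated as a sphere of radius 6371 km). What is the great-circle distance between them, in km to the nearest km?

3217 km

In radians: φ₁ = 0.4194, φ₂ = 0.3184, Δλ = 30.456° = 0.5316 rad.
Haversine: a = sin²(Δφ/2) + cos φ₁ cos φ₂ sin²(Δλ/2) = 0.0025 + (0.9133)(0.9497)(0.0690) = 0.06239.
Central angle c = 2·arcsin(√a) = 0.50492 rad.
Distance = R·c = 6371 × 0.5049 ≈ 3217 km.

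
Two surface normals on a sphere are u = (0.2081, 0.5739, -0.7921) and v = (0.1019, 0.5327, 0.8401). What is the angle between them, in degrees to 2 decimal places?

109.79°

u·v = -0.3385; |u| = 1.0000, |v| = 1.0000.
cos θ = (u·v)/(|u||v|) = -0.3385, so θ = 109.79°.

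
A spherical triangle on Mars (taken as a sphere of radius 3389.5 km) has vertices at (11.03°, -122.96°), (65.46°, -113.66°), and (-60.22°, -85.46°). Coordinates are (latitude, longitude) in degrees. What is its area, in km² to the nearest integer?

Side lengths (central angles): a = 2.2240, b = 1.3483, c = 0.9566 rad; semiperimeter s = 2.2644.
By l'Huilier's theorem, tan(E/4) = √[tan(s/2) tan((s−a)/2) tan((s−b)/2) tan((s−c)/2)], giving spherical excess E = 0.5076 rad.
Area = E·R² = 0.5076 × (3389.5)² ≈ 5831582 km².

5831582 km²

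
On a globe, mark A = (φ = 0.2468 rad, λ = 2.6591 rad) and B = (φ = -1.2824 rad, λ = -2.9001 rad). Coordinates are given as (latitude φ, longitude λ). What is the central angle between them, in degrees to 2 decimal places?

In radians: φ₁ = 0.2468, φ₂ = -1.2824, Δλ = 41.481° = 0.7240 rad.
Haversine: a = sin²(Δφ/2) + cos φ₁ cos φ₂ sin²(Δλ/2) = 0.4792 + (0.9697)(0.2844)(0.1254) = 0.51380.
Central angle c = 2·arcsin(√a) = 1.59839 rad.
So the angular separation is 91.58°.

91.58°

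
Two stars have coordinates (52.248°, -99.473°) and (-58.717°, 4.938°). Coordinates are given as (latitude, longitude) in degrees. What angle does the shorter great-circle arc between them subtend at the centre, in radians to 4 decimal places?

Let φ₁ = 0.9119 rad, φ₂ = -1.0248 rad, and Δλ = 1.8223 rad.
cos c = sin φ₁ sin φ₂ + cos φ₁ cos φ₂ cos Δλ = (0.7907)(-0.8546) + (0.6122)(0.5193)(-0.2489) = -0.75484,
so c = arccos(-0.75484) = 2.42620 rad.
So the angular separation is 2.4262 rad.

2.4262 rad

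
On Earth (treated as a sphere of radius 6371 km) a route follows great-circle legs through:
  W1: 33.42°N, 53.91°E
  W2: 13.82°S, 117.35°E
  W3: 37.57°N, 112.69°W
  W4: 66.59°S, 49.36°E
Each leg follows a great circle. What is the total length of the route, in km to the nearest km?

39548 km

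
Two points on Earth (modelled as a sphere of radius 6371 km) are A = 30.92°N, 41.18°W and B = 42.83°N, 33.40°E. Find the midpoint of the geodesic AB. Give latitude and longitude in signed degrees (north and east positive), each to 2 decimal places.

43.27°, -7.30°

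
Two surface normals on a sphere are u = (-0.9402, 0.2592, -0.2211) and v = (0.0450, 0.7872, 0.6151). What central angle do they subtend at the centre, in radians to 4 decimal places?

u·v = 0.0257; |u| = 1.0000, |v| = 1.0000.
cos θ = (u·v)/(|u||v|) = 0.0257, so θ = 1.5451 rad.

1.5451 rad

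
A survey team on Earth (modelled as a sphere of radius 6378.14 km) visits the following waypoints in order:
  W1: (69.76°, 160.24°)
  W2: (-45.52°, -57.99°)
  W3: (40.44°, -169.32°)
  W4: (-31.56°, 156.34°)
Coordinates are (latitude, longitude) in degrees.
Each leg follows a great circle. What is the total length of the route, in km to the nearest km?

Leg W1→W2: central angle 2.6058 rad, distance 16620.0 km.
Leg W2→W3: central angle 2.2873 rad, distance 14588.9 km.
Leg W3→W4: central angle 1.3735 rad, distance 8760.6 km.
Total: 16620.0 + 14588.9 + 8760.6 ≈ 39969 km.

39969 km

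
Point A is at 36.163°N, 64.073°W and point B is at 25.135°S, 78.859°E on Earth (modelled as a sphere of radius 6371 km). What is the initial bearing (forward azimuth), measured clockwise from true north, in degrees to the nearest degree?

81°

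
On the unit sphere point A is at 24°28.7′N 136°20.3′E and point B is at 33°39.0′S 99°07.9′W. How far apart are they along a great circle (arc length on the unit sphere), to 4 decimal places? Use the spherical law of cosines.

2.2903

In radians: φ₁ = 0.4272, φ₂ = -0.5873, Δλ = 124.530° = 2.1735 rad.
cos c = sin φ₁ sin φ₂ + cos φ₁ cos φ₂ cos Δλ = (0.4143)(-0.5541) + (0.9101)(0.8324)(-0.5668) = -0.65904,
so c = arccos(-0.65904) = 2.29034 rad.
On the unit sphere the arc length equals the central angle: 2.2903.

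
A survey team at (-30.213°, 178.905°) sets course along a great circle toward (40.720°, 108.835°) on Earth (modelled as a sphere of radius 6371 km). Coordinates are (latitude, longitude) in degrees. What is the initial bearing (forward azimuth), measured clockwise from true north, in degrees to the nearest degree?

Δλ = -70.070° = -1.2230 rad.
y = sin Δλ · cos φ₂ = (-0.9401)(0.7579) = -0.7125
x = cos φ₁ sin φ₂ − sin φ₁ cos φ₂ cos Δλ = (0.8642)(0.6524) − (-0.5032)(0.7579)(0.3409) = 0.6938
θ = atan2(y, x) = -45.76°; adding 360° gives 314°.

314°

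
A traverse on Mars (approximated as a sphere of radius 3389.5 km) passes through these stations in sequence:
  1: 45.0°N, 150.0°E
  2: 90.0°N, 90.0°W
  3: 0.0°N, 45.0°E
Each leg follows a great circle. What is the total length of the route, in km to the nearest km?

7986 km

Leg 1→2: central angle 0.7854 rad, distance 2662.1 km.
Leg 2→3: central angle 1.5708 rad, distance 5324.2 km.
Total: 2662.1 + 5324.2 ≈ 7986 km.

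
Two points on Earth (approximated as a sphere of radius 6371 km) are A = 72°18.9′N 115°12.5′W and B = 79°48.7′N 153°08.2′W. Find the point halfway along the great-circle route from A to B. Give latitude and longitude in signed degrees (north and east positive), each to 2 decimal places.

Central angle δ = 0.1998 rad. Interpolating on the sphere with fraction f = 0.5:
P = [sin((1−f)δ)·A + sin(fδ)·B] / sin δ = 0.5025·A + 0.5025·B in Cartesian coordinates,
giving P = (-0.1443, -0.1783, 0.9733), i.e. latitude 76.74°, longitude -128.99°.

76.74°, -128.99°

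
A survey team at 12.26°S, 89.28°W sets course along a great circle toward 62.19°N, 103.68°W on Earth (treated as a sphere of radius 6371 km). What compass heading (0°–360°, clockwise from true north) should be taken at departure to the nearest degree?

Δλ = -14.400° = -0.2513 rad.
y = sin Δλ · cos φ₂ = (-0.2487)(0.4665) = -0.1160
x = cos φ₁ sin φ₂ − sin φ₁ cos φ₂ cos Δλ = (0.9772)(0.8845) − (-0.2123)(0.4665)(0.9686) = 0.9603
θ = atan2(y, x) = -6.89°; adding 360° gives 353°.

353°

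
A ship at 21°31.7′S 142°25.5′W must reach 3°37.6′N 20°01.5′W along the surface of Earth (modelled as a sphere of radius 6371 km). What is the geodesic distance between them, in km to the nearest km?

13496 km

With latitudes φ₁ = -21.528°, φ₂ = 3.627° and longitude difference Δλ = 122.400°:
Haversine: a = sin²(Δφ/2) + cos φ₁ cos φ₂ sin²(Δλ/2) = 0.0474 + (0.9302)(0.9980)(0.7679) = 0.76033.
Central angle c = 2·arcsin(√a) = 2.11842 rad.
Distance = R·c = 6371 × 2.1184 ≈ 13496 km.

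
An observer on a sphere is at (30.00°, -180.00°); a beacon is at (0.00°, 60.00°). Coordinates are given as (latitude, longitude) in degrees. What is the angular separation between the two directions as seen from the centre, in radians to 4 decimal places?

2.0186 rad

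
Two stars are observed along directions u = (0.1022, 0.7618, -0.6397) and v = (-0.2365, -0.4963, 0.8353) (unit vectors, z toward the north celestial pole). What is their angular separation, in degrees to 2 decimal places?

u·v = -0.9366; |u| = 1.0000, |v| = 1.0000.
cos θ = (u·v)/(|u||v|) = -0.9366, so θ = 159.49°.

159.49°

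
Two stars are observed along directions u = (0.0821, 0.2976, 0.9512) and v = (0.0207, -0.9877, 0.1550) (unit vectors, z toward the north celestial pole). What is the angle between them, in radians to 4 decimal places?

1.7161 rad

u·v = -0.1448; |u| = 1.0000, |v| = 1.0000.
cos θ = (u·v)/(|u||v|) = -0.1448, so θ = 1.7161 rad.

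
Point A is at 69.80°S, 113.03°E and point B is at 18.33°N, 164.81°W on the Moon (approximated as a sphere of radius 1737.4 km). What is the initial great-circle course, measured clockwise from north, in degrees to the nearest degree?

76°

Δλ = 82.160° = 1.4340 rad.
y = sin Δλ · cos φ₂ = (0.9907)(0.9493) = 0.9404
x = cos φ₁ sin φ₂ − sin φ₁ cos φ₂ cos Δλ = (0.3453)(0.3145) − (-0.9385)(0.9493)(0.1364) = 0.2301
θ = atan2(y, x) = 76.25°, so the bearing is 76°.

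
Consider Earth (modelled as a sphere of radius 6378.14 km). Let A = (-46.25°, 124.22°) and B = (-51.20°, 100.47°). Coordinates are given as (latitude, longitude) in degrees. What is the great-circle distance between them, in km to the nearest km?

1820 km

With latitudes φ₁ = -46.250°, φ₂ = -51.200° and longitude difference Δλ = -23.750°:
cos c = sin φ₁ sin φ₂ + cos φ₁ cos φ₂ cos Δλ = (-0.7224)(-0.7793) + (0.6915)(0.6266)(0.9153) = 0.95957,
so c = arccos(0.95957) = 0.28531 rad.
Distance = R·c = 6378.14 × 0.2853 ≈ 1820 km.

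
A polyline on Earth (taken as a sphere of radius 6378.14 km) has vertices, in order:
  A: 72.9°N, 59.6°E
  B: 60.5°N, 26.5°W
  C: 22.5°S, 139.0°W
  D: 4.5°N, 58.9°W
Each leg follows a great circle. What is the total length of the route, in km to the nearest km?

26247 km

Leg A→B: central angle 0.5703 rad, distance 3637.6 km.
Leg B→C: central angle 2.1027 rad, distance 13411.3 km.
Leg C→D: central angle 1.4421 rad, distance 9198.0 km.
Total: 3637.6 + 13411.3 + 9198.0 ≈ 26247 km.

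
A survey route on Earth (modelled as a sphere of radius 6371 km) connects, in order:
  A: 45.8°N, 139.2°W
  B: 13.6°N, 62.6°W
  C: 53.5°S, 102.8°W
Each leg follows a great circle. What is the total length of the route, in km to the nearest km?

16275 km

Leg A→B: central angle 1.2391 rad, distance 7894.5 km.
Leg B→C: central angle 1.3155 rad, distance 8380.8 km.
Total: 7894.5 + 8380.8 ≈ 16275 km.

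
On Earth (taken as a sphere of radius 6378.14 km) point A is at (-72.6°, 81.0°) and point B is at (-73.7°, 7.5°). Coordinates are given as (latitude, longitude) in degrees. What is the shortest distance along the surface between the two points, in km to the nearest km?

2226 km

With latitudes φ₁ = -72.600°, φ₂ = -73.700° and longitude difference Δλ = -73.500°:
cos c = sin φ₁ sin φ₂ + cos φ₁ cos φ₂ cos Δλ = (-0.9542)(-0.9598) + (0.2990)(0.2807)(0.2840) = 0.93972,
so c = arccos(0.93972) = 0.34898 rad.
Distance = R·c = 6378.14 × 0.3490 ≈ 2226 km.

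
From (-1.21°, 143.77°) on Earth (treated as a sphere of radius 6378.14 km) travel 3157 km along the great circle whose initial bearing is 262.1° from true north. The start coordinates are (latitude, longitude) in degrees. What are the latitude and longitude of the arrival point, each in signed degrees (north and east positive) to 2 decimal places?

Angular distance δ = d/R = 3157/6378.14 = 0.49497 rad; initial bearing θ = 4.5745 rad.
sin φ₂ = sin φ₁ cos δ + cos φ₁ sin δ cos θ = (-0.0211)(0.8800) + (0.9998)(0.4750)(-0.1374) = -0.0839, so φ₂ = -4.81°.
Δλ = atan2(sin θ sin δ cos φ₁, cos δ − sin φ₁ sin φ₂) = atan2(-0.4704, 0.8782) = -28.175°.
λ₂ = 143.770° − 28.175° = 115.60°.

-4.81°, 115.60°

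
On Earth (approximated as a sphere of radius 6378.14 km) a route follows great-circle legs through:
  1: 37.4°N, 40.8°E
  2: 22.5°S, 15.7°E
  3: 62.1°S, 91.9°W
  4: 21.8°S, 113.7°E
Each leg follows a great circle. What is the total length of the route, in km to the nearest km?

26279 km

Leg 1→2: central angle 1.1239 rad, distance 7168.1 km.
Leg 2→3: central angle 1.3618 rad, distance 8685.7 km.
Leg 3→4: central angle 1.6345 rad, distance 10424.8 km.
Total: 7168.1 + 8685.7 + 10424.8 ≈ 26279 km.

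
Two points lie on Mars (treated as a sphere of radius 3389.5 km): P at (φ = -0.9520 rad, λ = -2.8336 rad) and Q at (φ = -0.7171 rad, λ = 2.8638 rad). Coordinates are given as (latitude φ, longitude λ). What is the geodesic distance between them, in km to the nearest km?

1531 km

With latitudes φ₁ = -54.546°, φ₂ = -41.087° and longitude difference Δλ = -33.563°:
cos c = sin φ₁ sin φ₂ + cos φ₁ cos φ₂ cos Δλ = (-0.8146)(-0.6572) + (0.5801)(0.7537)(0.8333) = 0.89965,
so c = arccos(0.89965) = 0.45183 rad.
Distance = R·c = 3389.5 × 0.4518 ≈ 1531 km.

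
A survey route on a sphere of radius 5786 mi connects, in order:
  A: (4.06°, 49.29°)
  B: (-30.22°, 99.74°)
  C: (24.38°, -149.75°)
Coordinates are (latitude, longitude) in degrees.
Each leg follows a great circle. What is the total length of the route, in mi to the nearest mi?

Leg A→B: central angle 1.0319 rad, distance 5970.5 mi.
Leg B→C: central angle 2.0755 rad, distance 12008.7 mi.
Total: 5970.5 + 12008.7 ≈ 17979 mi.

17979 mi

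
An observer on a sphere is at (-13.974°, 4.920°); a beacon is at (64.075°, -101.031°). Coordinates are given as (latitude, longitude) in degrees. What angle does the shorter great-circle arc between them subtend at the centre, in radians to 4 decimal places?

1.9111 rad

Let φ₁ = -0.2439 rad, φ₂ = 1.1183 rad, and Δλ = -1.8492 rad.
Haversine: a = sin²(Δφ/2) + cos φ₁ cos φ₂ sin²(Δλ/2) = 0.3965 + (0.9704)(0.4372)(0.6374) = 0.66689.
Central angle c = 2·arcsin(√a) = 1.91110 rad.
So the angular separation is 1.9111 rad.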